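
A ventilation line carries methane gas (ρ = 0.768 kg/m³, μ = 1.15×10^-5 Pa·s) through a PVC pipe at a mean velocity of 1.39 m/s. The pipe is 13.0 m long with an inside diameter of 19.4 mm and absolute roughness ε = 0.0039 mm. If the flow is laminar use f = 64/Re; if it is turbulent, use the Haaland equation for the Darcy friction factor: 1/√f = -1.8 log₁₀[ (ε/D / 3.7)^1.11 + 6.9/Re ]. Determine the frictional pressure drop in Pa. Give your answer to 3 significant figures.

ΔP ≈ 17.7 Pa

Reynolds number Re = ρVD/μ = 0.768 · 1.39 · 0.0194 / 1.15e-05 = 1801.
Re < 2300 → laminar flow, so f = 64/Re = 64/1801 = 0.03554 (the turbulent correlation is not needed).
Darcy-Weisbach: ΔP = f(L/D)(ρV²/2) = 0.03554·(13/0.0194)·(0.768·1.39²/2) = 0.03554·670.1·0.7419 = 17.67 Pa.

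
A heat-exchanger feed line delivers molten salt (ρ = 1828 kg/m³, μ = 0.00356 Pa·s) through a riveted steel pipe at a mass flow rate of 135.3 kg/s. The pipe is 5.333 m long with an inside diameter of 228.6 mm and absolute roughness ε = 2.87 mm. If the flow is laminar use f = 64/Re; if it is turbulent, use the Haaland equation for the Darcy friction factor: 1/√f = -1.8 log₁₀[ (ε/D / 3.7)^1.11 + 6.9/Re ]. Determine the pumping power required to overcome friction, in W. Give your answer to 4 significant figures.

P ≈ 212.0 W

A = πD²/4 = π(0.2286)²/4 = 0.04104 m²; mean velocity V = ṁ/(ρA) = 135.3/(1828 · 0.04104) = 1.803 m/s.
Reynolds number Re = ρVD/μ = 1828 · 1.803 · 0.2286 / 0.00356 = 2.117e+05.
Re > 4000 → turbulent. Relative roughness ε/D = 0.00287/0.2286 = 0.0126. Haaland: 1/√f = -1.8 log₁₀[(0.0126/3.7)^1.11 + 6.9/2.117e+05] = -1.8 log₁₀[0.00182 + 3.26e-05] = 4.92, so f = 0.04131.
Darcy-Weisbach: ΔP = f(L/D)(ρV²/2) = 0.04131·(5.333/0.2286)·(1828·1.803²/2) = 0.04131·23.33·2972 = 2865 Pa.
Q = ṁ/ρ = 135.3/1828 = 0.07402 m³/s.
Pumping power P = QΔP = 0.07402·2865 = 212.03 W = 212.0 W.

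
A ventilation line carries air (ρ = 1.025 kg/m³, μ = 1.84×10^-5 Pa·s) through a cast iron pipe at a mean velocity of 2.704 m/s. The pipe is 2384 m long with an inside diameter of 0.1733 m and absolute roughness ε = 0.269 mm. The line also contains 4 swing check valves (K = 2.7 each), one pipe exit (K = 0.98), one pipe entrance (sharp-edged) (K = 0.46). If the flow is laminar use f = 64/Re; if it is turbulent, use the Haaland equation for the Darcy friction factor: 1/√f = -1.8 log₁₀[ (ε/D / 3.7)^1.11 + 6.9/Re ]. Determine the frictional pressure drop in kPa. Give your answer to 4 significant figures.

ΔP ≈ 1.460 kPa

Reynolds number Re = ρVD/μ = 1.025 · 2.704 · 0.1733 / 1.84e-05 = 2.61e+04.
Re > 4000 → turbulent. Relative roughness ε/D = 0.000269/0.1733 = 0.00155. Haaland: 1/√f = -1.8 log₁₀[(0.00155/3.7)^1.11 + 6.9/2.61e+04] = -1.8 log₁₀[0.000178 + 0.000264] = 6.037, so f = 0.02744.
Total minor-loss coefficient ΣK = 4·2.7 + 1·0.98 + 1·0.46 = 12.2.
ΔP = [f·L/D + ΣK]·(ρV²/2) = [0.02744·2384/0.1733 + 12.2]·(1.025·2.704²/2) = [377.4 + 12.2]·3.747 = 1460 Pa.
ΔP = 1460 Pa = 1.460 kPa.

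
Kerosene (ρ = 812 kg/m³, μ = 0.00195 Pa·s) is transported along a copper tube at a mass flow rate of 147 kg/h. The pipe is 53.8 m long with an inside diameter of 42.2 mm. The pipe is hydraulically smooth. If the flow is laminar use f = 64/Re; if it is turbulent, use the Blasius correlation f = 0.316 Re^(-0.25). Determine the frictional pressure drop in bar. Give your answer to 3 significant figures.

ṁ = 147 kg/h = 147/3600 = 0.04083 kg/s.
A = πD²/4 = π(0.0422)²/4 = 0.001399 m²; mean velocity V = ṁ/(ρA) = 0.04083/(812 · 0.001399) = 0.03595 m/s.
Reynolds number Re = ρVD/μ = 812 · 0.03595 · 0.0422 / 0.00195 = 631.8.
Re < 2300 → laminar flow, so f = 64/Re = 64/631.8 = 0.1013 (the turbulent correlation is not needed).
Darcy-Weisbach: ΔP = f(L/D)(ρV²/2) = 0.1013·(53.8/0.0422)·(812·0.03595²/2) = 0.1013·1275·0.5248 = 67.78 Pa.
ΔP = 67.78 Pa = 6.78×10^-4 bar.

ΔP ≈ 6.78×10^-4 bar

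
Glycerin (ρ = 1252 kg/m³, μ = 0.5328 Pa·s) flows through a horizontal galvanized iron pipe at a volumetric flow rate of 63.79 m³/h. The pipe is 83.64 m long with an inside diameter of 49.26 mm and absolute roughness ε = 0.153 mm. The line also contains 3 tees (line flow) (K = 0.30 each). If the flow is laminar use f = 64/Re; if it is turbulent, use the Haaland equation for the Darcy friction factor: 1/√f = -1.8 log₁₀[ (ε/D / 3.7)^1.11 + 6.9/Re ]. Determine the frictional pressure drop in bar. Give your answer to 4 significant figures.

ΔP ≈ 55.13 bar

Q = 63.79 m³/h = 63.79/3600 = 0.01772 m³/s.
Cross-sectional area A = πD²/4 = π(0.04926)²/4 = 0.001906 m²; mean velocity V = Q/A = 0.01772/0.001906 = 9.298 m/s.
Reynolds number Re = ρVD/μ = 1252 · 9.298 · 0.04926 / 0.533 = 1076.
Re < 2300 → laminar flow, so f = 64/Re = 64/1076 = 0.05947 (the turbulent correlation is not needed).
Total minor-loss coefficient ΣK = 3·0.3 = 0.9.
ΔP = [f·L/D + ΣK]·(ρV²/2) = [0.05947·83.64/0.04926 + 0.9]·(1252·9.298²/2) = [101 + 0.9]·5.411e+04 = 5.513e+06 Pa.
ΔP = 5.513e+06 Pa = 55.13 bar.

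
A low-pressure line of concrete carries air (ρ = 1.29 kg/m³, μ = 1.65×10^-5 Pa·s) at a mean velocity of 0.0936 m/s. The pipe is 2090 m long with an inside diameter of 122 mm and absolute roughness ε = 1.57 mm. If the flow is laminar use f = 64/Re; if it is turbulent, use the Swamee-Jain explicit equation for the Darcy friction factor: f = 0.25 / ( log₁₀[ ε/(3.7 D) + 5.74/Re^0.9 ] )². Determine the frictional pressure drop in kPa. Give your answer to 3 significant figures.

Reynolds number Re = ρVD/μ = 1.29 · 0.0936 · 0.122 / 1.65e-05 = 892.8.
Re < 2300 → laminar flow, so f = 64/Re = 64/892.8 = 0.07169 (the turbulent correlation is not needed).
Darcy-Weisbach: ΔP = f(L/D)(ρV²/2) = 0.07169·(2090/0.122)·(1.29·0.0936²/2) = 0.07169·1.713e+04·0.005651 = 6.94 Pa.
ΔP = 6.94 Pa = 0.00694 kPa.

ΔP ≈ 0.00694 kPa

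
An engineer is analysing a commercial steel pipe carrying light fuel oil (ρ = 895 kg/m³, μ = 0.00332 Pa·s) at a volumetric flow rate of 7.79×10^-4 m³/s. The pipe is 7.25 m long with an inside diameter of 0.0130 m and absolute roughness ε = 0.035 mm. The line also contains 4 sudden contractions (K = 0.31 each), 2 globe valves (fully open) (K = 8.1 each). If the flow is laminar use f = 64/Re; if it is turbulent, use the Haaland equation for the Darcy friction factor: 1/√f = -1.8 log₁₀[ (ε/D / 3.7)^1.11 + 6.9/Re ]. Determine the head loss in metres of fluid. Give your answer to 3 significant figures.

h_f ≈ 60.5 m

Cross-sectional area A = πD²/4 = π(0.013)²/4 = 0.0001327 m²; mean velocity V = Q/A = 0.000779/0.0001327 = 5.869 m/s.
Reynolds number Re = ρVD/μ = 895 · 5.869 · 0.013 / 0.00332 = 2.057e+04.
Re > 4000 → turbulent. Relative roughness ε/D = 3.5e-05/0.013 = 0.00269. Haaland: 1/√f = -1.8 log₁₀[(0.00269/3.7)^1.11 + 6.9/2.057e+04] = -1.8 log₁₀[0.000329 + 0.000335] = 5.72, so f = 0.03056.
Total minor-loss coefficient ΣK = 4·0.31 + 2·8.1 = 17.4.
ΔP = [f·L/D + ΣK]·(ρV²/2) = [0.03056·7.25/0.013 + 17.4]·(895·5.869²/2) = [17.05 + 17.4]·1.541e+04 = 5.316e+05 Pa.
Head loss h_f = ΔP/(ρg) = 5.316e+05/(895·9.81) = 60.5 m.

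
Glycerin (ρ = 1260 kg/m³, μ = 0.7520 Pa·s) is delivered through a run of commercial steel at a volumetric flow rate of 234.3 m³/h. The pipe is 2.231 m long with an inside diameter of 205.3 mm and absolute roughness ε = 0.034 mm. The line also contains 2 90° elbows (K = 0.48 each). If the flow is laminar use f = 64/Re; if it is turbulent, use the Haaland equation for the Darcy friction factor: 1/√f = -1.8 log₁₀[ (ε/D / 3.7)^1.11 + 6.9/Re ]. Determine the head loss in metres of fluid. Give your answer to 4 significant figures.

h_f ≈ 0.3917 m

Q = 234.3 m³/h = 234.3/3600 = 0.06508 m³/s.
Cross-sectional area A = πD²/4 = π(0.2053)²/4 = 0.0331 m²; mean velocity V = Q/A = 0.06508/0.0331 = 1.966 m/s.
Reynolds number Re = ρVD/μ = 1260 · 1.966 · 0.2053 / 0.752 = 676.3.
Re < 2300 → laminar flow, so f = 64/Re = 64/676.3 = 0.09463 (the turbulent correlation is not needed).
Total minor-loss coefficient ΣK = 2·0.48 = 0.96.
ΔP = [f·L/D + ΣK]·(ρV²/2) = [0.09463·2.231/0.2053 + 0.96]·(1260·1.966²/2) = [1.028 + 0.96]·2435 = 4842 Pa.
Head loss h_f = ΔP/(ρg) = 4842/(1260·9.81) = 0.3917 m.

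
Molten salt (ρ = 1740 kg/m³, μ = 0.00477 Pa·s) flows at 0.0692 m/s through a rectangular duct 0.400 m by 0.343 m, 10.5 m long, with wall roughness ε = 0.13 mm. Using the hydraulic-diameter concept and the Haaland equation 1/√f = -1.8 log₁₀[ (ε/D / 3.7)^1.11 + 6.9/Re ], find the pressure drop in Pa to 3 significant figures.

ΔP ≈ 3.78 Pa

Hydraulic diameter D_h = 4A/P = 4·(0.4·0.343)/(2·(0.4+0.343)) = 0.5488/1.486 = 0.3693 m.
Re = ρVD_h/μ = 1740·0.0692·0.3693/0.00477 = 9322.
ε/D_h = 0.00013/0.3693 = 0.000352; Haaland gives 1/√f = -1.8 log₁₀[3.44e-05+0.00074] = 5.6, so f = 0.03189.
ΔP = f(L/D_h)(ρV²/2) = 0.03189·10.5/0.3693·4.166 = 3.777 Pa.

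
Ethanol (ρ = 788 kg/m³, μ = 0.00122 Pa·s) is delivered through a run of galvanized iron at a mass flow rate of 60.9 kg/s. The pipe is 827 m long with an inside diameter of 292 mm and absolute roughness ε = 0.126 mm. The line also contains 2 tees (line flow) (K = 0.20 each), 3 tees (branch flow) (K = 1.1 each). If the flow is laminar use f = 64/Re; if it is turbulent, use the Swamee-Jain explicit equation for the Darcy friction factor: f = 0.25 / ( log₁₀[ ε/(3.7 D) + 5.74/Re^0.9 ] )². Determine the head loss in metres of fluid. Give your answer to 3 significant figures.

h_f ≈ 3.79 m

A = πD²/4 = π(0.292)²/4 = 0.06697 m²; mean velocity V = ṁ/(ρA) = 60.9/(788 · 0.06697) = 1.154 m/s.
Reynolds number Re = ρVD/μ = 788 · 1.154 · 0.292 / 0.00122 = 2.177e+05.
Re > 4000 → turbulent. Relative roughness ε/D = 0.000126/0.292 = 0.000432. Swamee-Jain: f = 0.25/(log₁₀[0.000432/3.7 + 5.74/2.177e+05^0.9])² = 0.25/(log₁₀[0.000117 + 9.01e-05])² = 0.25/(-3.685)² = 0.01842.
Total minor-loss coefficient ΣK = 2·0.2 + 3·1.1 = 3.7.
ΔP = [f·L/D + ΣK]·(ρV²/2) = [0.01842·827/0.292 + 3.7]·(788·1.154²/2) = [52.16 + 3.7]·524.8 = 2.931e+04 Pa.
Head loss h_f = ΔP/(ρg) = 2.931e+04/(788·9.81) = 3.79 m.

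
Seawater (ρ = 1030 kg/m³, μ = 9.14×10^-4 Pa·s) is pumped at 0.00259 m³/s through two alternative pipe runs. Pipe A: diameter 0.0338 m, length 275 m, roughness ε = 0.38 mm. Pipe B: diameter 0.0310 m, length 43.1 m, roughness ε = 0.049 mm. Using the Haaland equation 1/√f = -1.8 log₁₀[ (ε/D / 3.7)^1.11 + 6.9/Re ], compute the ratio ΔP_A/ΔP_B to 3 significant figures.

ΔP_A/ΔP_B ≈ 7.04

Pipe A: V = Q/A = 0.00259/0.0008973 = 2.887 m/s; Re = 1.099e+05; ε/D = 0.0112; Haaland → f = 0.04001; ΔP_A = f(L/D)(ρV²/2) = 1.397e+06 Pa.
Pipe B: V = Q/A = 0.00259/0.0007548 = 3.432 m/s; Re = 1.199e+05; ε/D = 0.00158; Haaland → f = 0.02354; ΔP_B = f(L/D)(ρV²/2) = 1.985e+05 Pa.
ΔP_A/ΔP_B = 1.397e+06/1.985e+05 = 7.04.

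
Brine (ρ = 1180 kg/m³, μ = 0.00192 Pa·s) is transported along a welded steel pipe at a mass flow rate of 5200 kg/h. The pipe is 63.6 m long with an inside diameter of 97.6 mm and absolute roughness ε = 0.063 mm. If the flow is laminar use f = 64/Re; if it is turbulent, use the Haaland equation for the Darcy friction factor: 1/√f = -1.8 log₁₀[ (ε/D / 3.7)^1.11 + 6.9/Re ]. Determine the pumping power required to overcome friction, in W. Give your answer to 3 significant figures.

ṁ = 5200 kg/h = 5200/3600 = 1.444 kg/s.
A = πD²/4 = π(0.0976)²/4 = 0.007482 m²; mean velocity V = ṁ/(ρA) = 1.444/(1180 · 0.007482) = 0.1636 m/s.
Reynolds number Re = ρVD/μ = 1180 · 0.1636 · 0.0976 / 0.00192 = 9814.
Re > 4000 → turbulent. Relative roughness ε/D = 6.3e-05/0.0976 = 0.000645. Haaland: 1/√f = -1.8 log₁₀[(0.000645/3.7)^1.11 + 6.9/9814] = -1.8 log₁₀[6.73e-05 + 0.000703] = 5.604, so f = 0.03184.
Darcy-Weisbach: ΔP = f(L/D)(ρV²/2) = 0.03184·(63.6/0.0976)·(1180·0.1636²/2) = 0.03184·651.6·15.79 = 327.7 Pa.
Q = ṁ/ρ = 1.444/1180 = 0.001224 m³/s.
Pumping power P = QΔP = 0.001224·327.7 = 0.4012 W = 0.401 W.

P ≈ 0.401 W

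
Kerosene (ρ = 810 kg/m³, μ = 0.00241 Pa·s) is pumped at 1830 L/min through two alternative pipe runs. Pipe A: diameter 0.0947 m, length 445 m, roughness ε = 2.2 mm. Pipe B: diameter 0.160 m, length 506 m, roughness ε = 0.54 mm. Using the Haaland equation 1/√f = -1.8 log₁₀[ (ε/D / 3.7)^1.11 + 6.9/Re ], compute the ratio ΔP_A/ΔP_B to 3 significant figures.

Pipe A: V = Q/A = 0.0305/0.007044 = 4.33 m/s; Re = 1.378e+05; ε/D = 0.0232; Haaland → f = 0.05191; ΔP_A = f(L/D)(ρV²/2) = 1.852e+06 Pa.
Pipe B: V = Q/A = 0.0305/0.02011 = 1.517 m/s; Re = 8.158e+04; ε/D = 0.00337; Haaland → f = 0.02843; ΔP_B = f(L/D)(ρV²/2) = 8.378e+04 Pa.
ΔP_A/ΔP_B = 1.852e+06/8.378e+04 = 22.1.

ΔP_A/ΔP_B ≈ 22.1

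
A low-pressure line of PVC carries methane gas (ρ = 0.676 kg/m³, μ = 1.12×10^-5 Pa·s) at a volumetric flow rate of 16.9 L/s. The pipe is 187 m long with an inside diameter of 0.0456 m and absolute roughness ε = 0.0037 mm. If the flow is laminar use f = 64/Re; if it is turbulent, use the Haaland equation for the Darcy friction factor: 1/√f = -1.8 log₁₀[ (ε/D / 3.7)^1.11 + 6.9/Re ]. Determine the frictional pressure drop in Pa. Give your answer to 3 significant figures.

Q = 16.9 L/s = 16.9/1000 = 0.0169 m³/s.
Cross-sectional area A = πD²/4 = π(0.0456)²/4 = 0.001633 m²; mean velocity V = Q/A = 0.0169/0.001633 = 10.35 m/s.
Reynolds number Re = ρVD/μ = 0.676 · 10.35 · 0.0456 / 1.12e-05 = 2.848e+04.
Re > 4000 → turbulent. Relative roughness ε/D = 3.7e-06/0.0456 = 8.11e-05. Haaland: 1/√f = -1.8 log₁₀[(8.11e-05/3.7)^1.11 + 6.9/2.848e+04] = -1.8 log₁₀[6.74e-06 + 0.000242] = 6.487, so f = 0.02376.
Darcy-Weisbach: ΔP = f(L/D)(ρV²/2) = 0.02376·(187/0.0456)·(0.676·10.35²/2) = 0.02376·4101·36.2 = 3527 Pa.

ΔP ≈ 3530 Pa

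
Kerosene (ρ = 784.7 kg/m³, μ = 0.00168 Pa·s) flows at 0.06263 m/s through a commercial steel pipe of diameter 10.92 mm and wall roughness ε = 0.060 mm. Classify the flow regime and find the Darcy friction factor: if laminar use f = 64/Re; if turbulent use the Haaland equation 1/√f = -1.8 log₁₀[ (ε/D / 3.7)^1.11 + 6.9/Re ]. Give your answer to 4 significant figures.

Re = ρVD/μ = 784.7·0.06263·0.01092/0.00168 = 319.4.
Re < 2300 → laminar, so f = 64/Re = 0.2003 (roughness is irrelevant in laminar flow).

f ≈ 0.2003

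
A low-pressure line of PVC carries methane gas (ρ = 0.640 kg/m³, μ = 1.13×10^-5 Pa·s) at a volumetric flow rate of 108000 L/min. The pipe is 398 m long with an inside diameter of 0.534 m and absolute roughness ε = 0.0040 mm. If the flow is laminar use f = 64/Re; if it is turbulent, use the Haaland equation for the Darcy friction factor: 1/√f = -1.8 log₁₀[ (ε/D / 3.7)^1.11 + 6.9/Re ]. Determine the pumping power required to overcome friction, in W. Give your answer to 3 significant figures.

Q = 108000 L/min = 108000/60000 = 1.8 m³/s.
Cross-sectional area A = πD²/4 = π(0.534)²/4 = 0.224 m²; mean velocity V = Q/A = 1.8/0.224 = 8.037 m/s.
Reynolds number Re = ρVD/μ = 0.64 · 8.037 · 0.534 / 1.13e-05 = 2.431e+05.
Re > 4000 → turbulent. Relative roughness ε/D = 4e-06/0.534 = 7.49e-06. Haaland: 1/√f = -1.8 log₁₀[(7.49e-06/3.7)^1.11 + 6.9/2.431e+05] = -1.8 log₁₀[4.79e-07 + 2.84e-05] = 8.171, so f = 0.01498.
Darcy-Weisbach: ΔP = f(L/D)(ρV²/2) = 0.01498·(398/0.534)·(0.64·8.037²/2) = 0.01498·745.3·20.67 = 230.7 Pa.
Pumping power P = QΔP = 1.8·230.7 = 415.3 W = 415 W.

P ≈ 415 W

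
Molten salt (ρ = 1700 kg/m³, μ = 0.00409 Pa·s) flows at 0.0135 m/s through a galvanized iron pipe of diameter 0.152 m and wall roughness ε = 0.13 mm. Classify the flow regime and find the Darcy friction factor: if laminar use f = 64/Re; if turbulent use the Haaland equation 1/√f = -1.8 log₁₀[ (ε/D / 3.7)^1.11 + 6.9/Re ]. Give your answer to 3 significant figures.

Re = ρVD/μ = 1700·0.0135·0.152/0.00409 = 852.9.
Re < 2300 → laminar, so f = 64/Re = 0.07504 (roughness is irrelevant in laminar flow).

f ≈ 0.0750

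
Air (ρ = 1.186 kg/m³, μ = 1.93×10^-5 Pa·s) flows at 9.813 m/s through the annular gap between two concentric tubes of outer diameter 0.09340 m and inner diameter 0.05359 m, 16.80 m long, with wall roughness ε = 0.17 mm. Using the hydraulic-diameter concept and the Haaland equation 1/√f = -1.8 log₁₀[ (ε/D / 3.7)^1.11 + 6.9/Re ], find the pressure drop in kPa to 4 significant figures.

ΔP ≈ 0.7851 kPa

Hydraulic diameter D_h = 4A/P = D_o - D_i = 0.0934 - 0.05359 = 0.03981 m.
Re = ρVD_h/μ = 1.186·9.813·0.03981/1.93e-05 = 2.401e+04.
ε/D_h = 0.00017/0.03981 = 0.00427; Haaland gives 1/√f = -1.8 log₁₀[0.000548+0.000287] = 5.54, so f = 0.03258.
ΔP = f(L/D_h)(ρV²/2) = 0.03258·16.8/0.03981·57.1 = 785.1 Pa.
ΔP = 0.7851 kPa.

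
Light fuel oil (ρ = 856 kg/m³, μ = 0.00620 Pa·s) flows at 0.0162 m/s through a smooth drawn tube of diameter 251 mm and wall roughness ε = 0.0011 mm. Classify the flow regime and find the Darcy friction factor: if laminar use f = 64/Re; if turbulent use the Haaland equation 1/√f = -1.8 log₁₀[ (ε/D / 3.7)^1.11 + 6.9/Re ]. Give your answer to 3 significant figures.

Re = ρVD/μ = 856·0.0162·0.251/0.0062 = 561.4.
Re < 2300 → laminar, so f = 64/Re = 0.114 (roughness is irrelevant in laminar flow).

f ≈ 0.114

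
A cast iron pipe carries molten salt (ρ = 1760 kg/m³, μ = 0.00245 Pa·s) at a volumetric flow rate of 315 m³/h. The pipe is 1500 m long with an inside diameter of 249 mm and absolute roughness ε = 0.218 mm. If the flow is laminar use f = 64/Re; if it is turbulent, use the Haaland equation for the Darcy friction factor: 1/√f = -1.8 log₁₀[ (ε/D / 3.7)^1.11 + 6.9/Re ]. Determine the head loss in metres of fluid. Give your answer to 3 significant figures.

Q = 315 m³/h = 315/3600 = 0.0875 m³/s.
Cross-sectional area A = πD²/4 = π(0.249)²/4 = 0.0487 m²; mean velocity V = Q/A = 0.0875/0.0487 = 1.797 m/s.
Reynolds number Re = ρVD/μ = 1760 · 1.797 · 0.249 / 0.00245 = 3.214e+05.
Re > 4000 → turbulent. Relative roughness ε/D = 0.000218/0.249 = 0.000876. Haaland: 1/√f = -1.8 log₁₀[(0.000876/3.7)^1.11 + 6.9/3.214e+05] = -1.8 log₁₀[9.44e-05 + 2.15e-05] = 7.085, so f = 0.01992.
Darcy-Weisbach: ΔP = f(L/D)(ρV²/2) = 0.01992·(1500/0.249)·(1760·1.797²/2) = 0.01992·6024·2841 = 3.41e+05 Pa.
Head loss h_f = ΔP/(ρg) = 3.41e+05/(1760·9.81) = 19.8 m.

h_f ≈ 19.8 m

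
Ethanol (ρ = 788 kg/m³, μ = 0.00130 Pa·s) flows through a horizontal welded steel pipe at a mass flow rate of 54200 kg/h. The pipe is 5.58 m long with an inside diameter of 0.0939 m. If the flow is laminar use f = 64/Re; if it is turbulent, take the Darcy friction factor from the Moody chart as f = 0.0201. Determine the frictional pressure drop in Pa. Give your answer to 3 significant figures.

ΔP ≈ 3580 Pa

ṁ = 54200 kg/h = 54200/3600 = 15.06 kg/s.
A = πD²/4 = π(0.0939)²/4 = 0.006925 m²; mean velocity V = ṁ/(ρA) = 15.06/(788 · 0.006925) = 2.759 m/s.
Reynolds number Re = ρVD/μ = 788 · 2.759 · 0.0939 / 0.0013 = 1.57e+05.
Re > 4000 → turbulent; use the Moody-chart value f = 0.0201.
Darcy-Weisbach: ΔP = f(L/D)(ρV²/2) = 0.0201·(5.58/0.0939)·(788·2.759²/2) = 0.0201·59.42·2999 = 3582 Pa.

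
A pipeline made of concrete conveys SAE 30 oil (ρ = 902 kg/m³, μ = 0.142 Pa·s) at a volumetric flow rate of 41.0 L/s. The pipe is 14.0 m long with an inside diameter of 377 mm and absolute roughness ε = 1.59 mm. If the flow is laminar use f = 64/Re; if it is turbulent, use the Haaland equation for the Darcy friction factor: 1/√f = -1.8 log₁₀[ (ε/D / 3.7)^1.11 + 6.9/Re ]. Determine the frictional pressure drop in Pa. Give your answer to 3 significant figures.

ΔP ≈ 164 Pa

Q = 41.0 L/s = 41.0/1000 = 0.041 m³/s.
Cross-sectional area A = πD²/4 = π(0.377)²/4 = 0.1116 m²; mean velocity V = Q/A = 0.041/0.1116 = 0.3673 m/s.
Reynolds number Re = ρVD/μ = 902 · 0.3673 · 0.377 / 0.142 = 879.6.
Re < 2300 → laminar flow, so f = 64/Re = 64/879.6 = 0.07276 (the turbulent correlation is not needed).
Darcy-Weisbach: ΔP = f(L/D)(ρV²/2) = 0.07276·(14/0.377)·(902·0.3673²/2) = 0.07276·37.14·60.84 = 164.4 Pa.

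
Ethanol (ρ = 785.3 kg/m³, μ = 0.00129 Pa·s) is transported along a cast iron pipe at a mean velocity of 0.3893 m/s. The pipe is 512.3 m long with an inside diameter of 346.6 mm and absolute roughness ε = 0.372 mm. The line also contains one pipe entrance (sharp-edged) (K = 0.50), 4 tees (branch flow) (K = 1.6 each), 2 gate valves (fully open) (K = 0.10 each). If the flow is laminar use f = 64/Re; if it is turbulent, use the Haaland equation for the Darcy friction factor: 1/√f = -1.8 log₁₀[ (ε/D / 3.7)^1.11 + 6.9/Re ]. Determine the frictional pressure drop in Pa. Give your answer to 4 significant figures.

ΔP ≈ 2412 Pa

Reynolds number Re = ρVD/μ = 785.3 · 0.3893 · 0.3466 / 0.00129 = 8.214e+04.
Re > 4000 → turbulent. Relative roughness ε/D = 0.000372/0.3466 = 0.00107. Haaland: 1/√f = -1.8 log₁₀[(0.00107/3.7)^1.11 + 6.9/8.214e+04] = -1.8 log₁₀[0.000118 + 8.4e-05] = 6.649, so f = 0.02262.
Total minor-loss coefficient ΣK = 1·0.5 + 4·1.6 + 2·0.1 = 7.1.
ΔP = [f·L/D + ΣK]·(ρV²/2) = [0.02262·512.3/0.3466 + 7.1]·(785.3·0.3893²/2) = [33.44 + 7.1]·59.51 = 2412 Pa.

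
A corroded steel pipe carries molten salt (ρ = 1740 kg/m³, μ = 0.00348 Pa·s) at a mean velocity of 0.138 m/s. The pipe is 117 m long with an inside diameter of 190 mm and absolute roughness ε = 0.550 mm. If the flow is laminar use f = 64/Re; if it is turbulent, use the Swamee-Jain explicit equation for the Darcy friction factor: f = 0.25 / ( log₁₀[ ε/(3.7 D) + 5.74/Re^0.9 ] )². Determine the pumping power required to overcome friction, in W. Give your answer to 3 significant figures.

Reynolds number Re = ρVD/μ = 1740 · 0.138 · 0.19 / 0.00348 = 1.311e+04.
Re > 4000 → turbulent. Relative roughness ε/D = 0.00055/0.19 = 0.00289. Swamee-Jain: f = 0.25/(log₁₀[0.00289/3.7 + 5.74/1.311e+04^0.9])² = 0.25/(log₁₀[0.000782 + 0.00113])² = 0.25/(-2.718)² = 0.03383.
Darcy-Weisbach: ΔP = f(L/D)(ρV²/2) = 0.03383·(117/0.19)·(1740·0.138²/2) = 0.03383·615.8·16.57 = 345.2 Pa.
Q = V·A = 0.138·0.02835 = 0.003913 m³/s.
Pumping power P = QΔP = 0.003913·345.2 = 1.350 W = 1.35 W.

P ≈ 1.35 W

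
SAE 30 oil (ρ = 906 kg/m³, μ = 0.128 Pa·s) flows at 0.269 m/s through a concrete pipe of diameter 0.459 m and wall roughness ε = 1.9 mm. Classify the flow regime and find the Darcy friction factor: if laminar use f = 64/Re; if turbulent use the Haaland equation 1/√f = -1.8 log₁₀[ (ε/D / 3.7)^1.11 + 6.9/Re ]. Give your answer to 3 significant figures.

f ≈ 0.0732

Re = ρVD/μ = 906·0.269·0.459/0.128 = 873.9.
Re < 2300 → laminar, so f = 64/Re = 0.07323 (roughness is irrelevant in laminar flow).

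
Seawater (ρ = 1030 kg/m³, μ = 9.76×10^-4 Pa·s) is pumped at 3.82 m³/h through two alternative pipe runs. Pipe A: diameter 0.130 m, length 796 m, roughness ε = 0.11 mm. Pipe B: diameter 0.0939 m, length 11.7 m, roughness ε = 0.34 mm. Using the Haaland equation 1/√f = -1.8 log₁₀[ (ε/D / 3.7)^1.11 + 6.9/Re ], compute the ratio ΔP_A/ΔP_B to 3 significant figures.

Pipe A: V = Q/A = 0.001061/0.01327 = 0.07994 m/s; Re = 1.097e+04; ε/D = 0.000846; Haaland → f = 0.03125; ΔP_A = f(L/D)(ρV²/2) = 629.8 Pa.
Pipe B: V = Q/A = 0.001061/0.006925 = 0.1532 m/s; Re = 1.518e+04; ε/D = 0.00362; Haaland → f = 0.03339; ΔP_B = f(L/D)(ρV²/2) = 50.3 Pa.
ΔP_A/ΔP_B = 629.8/50.3 = 12.5.

ΔP_A/ΔP_B ≈ 12.5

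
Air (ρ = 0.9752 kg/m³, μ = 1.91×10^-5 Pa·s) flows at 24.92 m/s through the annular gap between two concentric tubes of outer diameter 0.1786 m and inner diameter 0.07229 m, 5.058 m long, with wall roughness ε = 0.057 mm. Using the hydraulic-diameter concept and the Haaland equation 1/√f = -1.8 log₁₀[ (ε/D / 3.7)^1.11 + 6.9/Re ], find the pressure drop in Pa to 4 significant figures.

Hydraulic diameter D_h = 4A/P = D_o - D_i = 0.1786 - 0.07229 = 0.1063 m.
Re = ρVD_h/μ = 0.9752·24.92·0.1063/1.91e-05 = 1.353e+05.
ε/D_h = 5.7e-05/0.1063 = 0.000536; Haaland gives 1/√f = -1.8 log₁₀[5.48e-05+5.1e-05] = 7.156, so f = 0.01953.
ΔP = f(L/D_h)(ρV²/2) = 0.01953·5.058/0.1063·302.8 = 281.4 Pa.

ΔP ≈ 281.4 Pa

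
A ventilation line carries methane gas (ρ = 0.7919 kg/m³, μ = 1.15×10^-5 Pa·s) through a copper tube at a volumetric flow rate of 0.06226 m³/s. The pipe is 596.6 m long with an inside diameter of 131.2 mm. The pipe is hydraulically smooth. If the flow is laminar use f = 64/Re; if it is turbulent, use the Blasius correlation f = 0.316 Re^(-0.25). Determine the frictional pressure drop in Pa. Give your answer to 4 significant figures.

Cross-sectional area A = πD²/4 = π(0.1312)²/4 = 0.01352 m²; mean velocity V = Q/A = 0.06226/0.01352 = 4.605 m/s.
Reynolds number Re = ρVD/μ = 0.7919 · 4.605 · 0.1312 / 1.15e-05 = 4.161e+04.
Re > 4000 → turbulent. Smooth-pipe (Blasius): f = 0.316 Re^(-0.25) = 0.316/(4.161e+04)^0.25 = 0.02213.
Darcy-Weisbach: ΔP = f(L/D)(ρV²/2) = 0.02213·(596.6/0.1312)·(0.7919·4.605²/2) = 0.02213·4547·8.397 = 844.9 Pa.

ΔP ≈ 844.9 Pa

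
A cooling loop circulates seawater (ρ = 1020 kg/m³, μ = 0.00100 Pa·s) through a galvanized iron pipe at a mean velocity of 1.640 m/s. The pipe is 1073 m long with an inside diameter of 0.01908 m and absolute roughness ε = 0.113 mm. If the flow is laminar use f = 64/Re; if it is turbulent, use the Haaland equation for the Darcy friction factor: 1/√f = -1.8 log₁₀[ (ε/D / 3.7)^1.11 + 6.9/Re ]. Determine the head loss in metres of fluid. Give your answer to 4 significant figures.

h_f ≈ 264.7 m

Reynolds number Re = ρVD/μ = 1020 · 1.64 · 0.01908 / 0.001 = 3.192e+04.
Re > 4000 → turbulent. Relative roughness ε/D = 0.000113/0.01908 = 0.00592. Haaland: 1/√f = -1.8 log₁₀[(0.00592/3.7)^1.11 + 6.9/3.192e+04] = -1.8 log₁₀[0.000788 + 0.000216] = 5.396, so f = 0.03434.
Darcy-Weisbach: ΔP = f(L/D)(ρV²/2) = 0.03434·(1073/0.01908)·(1020·1.64²/2) = 0.03434·5.624e+04·1372 = 2.649e+06 Pa.
Head loss h_f = ΔP/(ρg) = 2.649e+06/(1020·9.81) = 264.7 m.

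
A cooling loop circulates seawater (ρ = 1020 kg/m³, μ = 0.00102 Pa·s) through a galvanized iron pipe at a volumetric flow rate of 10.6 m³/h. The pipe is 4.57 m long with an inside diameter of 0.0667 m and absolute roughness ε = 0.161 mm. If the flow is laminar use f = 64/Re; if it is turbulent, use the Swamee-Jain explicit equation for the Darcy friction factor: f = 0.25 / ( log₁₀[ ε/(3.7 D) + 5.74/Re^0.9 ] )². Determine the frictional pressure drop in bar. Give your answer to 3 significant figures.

Q = 10.6 m³/h = 10.6/3600 = 0.002944 m³/s.
Cross-sectional area A = πD²/4 = π(0.0667)²/4 = 0.003494 m²; mean velocity V = Q/A = 0.002944/0.003494 = 0.8427 m/s.
Reynolds number Re = ρVD/μ = 1020 · 0.8427 · 0.0667 / 0.00102 = 5.621e+04.
Re > 4000 → turbulent. Relative roughness ε/D = 0.000161/0.0667 = 0.00241. Swamee-Jain: f = 0.25/(log₁₀[0.00241/3.7 + 5.74/5.621e+04^0.9])² = 0.25/(log₁₀[0.000652 + 0.000305])² = 0.25/(-3.019)² = 0.02743.
Darcy-Weisbach: ΔP = f(L/D)(ρV²/2) = 0.02743·(4.57/0.0667)·(1020·0.8427²/2) = 0.02743·68.52·362.2 = 680.6 Pa.
ΔP = 680.6 Pa = 0.00681 bar.

ΔP ≈ 0.00681 bar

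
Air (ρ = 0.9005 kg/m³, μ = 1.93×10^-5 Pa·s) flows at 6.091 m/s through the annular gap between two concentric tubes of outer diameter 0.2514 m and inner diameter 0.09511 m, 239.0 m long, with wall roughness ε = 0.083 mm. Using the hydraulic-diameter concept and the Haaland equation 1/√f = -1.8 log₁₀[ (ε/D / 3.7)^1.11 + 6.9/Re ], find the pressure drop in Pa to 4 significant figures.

Hydraulic diameter D_h = 4A/P = D_o - D_i = 0.2514 - 0.09511 = 0.1563 m.
Re = ρVD_h/μ = 0.9005·6.091·0.1563/1.93e-05 = 4.442e+04.
ε/D_h = 8.3e-05/0.1563 = 0.000531; Haaland gives 1/√f = -1.8 log₁₀[5.42e-05+0.000155] = 6.622, so f = 0.02281.
ΔP = f(L/D_h)(ρV²/2) = 0.02281·239/0.1563·16.7 = 582.6 Pa.

ΔP ≈ 582.6 Pa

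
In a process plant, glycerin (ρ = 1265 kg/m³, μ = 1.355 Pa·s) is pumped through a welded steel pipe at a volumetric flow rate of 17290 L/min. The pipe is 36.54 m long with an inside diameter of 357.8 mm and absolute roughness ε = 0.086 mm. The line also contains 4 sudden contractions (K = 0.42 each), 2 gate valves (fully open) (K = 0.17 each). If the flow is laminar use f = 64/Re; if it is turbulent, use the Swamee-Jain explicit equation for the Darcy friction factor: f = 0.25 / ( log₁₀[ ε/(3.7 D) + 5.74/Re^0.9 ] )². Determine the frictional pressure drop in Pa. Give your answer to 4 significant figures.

ΔP ≈ 45960 Pa

Q = 17290 L/min = 17290/60000 = 0.2882 m³/s.
Cross-sectional area A = πD²/4 = π(0.3578)²/4 = 0.1005 m²; mean velocity V = Q/A = 0.2882/0.1005 = 2.866 m/s.
Reynolds number Re = ρVD/μ = 1265 · 2.866 · 0.3578 / 1.35 = 957.3.
Re < 2300 → laminar flow, so f = 64/Re = 64/957.3 = 0.06685 (the turbulent correlation is not needed).
Total minor-loss coefficient ΣK = 4·0.42 + 2·0.17 = 2.02.
ΔP = [f·L/D + ΣK]·(ρV²/2) = [0.06685·36.54/0.3578 + 2.02]·(1265·2.866²/2) = [6.827 + 2.02]·5195 = 4.596e+04 Pa.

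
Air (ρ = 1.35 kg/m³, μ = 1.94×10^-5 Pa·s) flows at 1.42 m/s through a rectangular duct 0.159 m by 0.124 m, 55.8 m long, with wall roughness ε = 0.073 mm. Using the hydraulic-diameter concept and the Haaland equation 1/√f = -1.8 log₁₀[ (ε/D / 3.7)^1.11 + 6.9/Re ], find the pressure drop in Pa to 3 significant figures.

Hydraulic diameter D_h = 4A/P = 4·(0.159·0.124)/(2·(0.159+0.124)) = 0.07886/0.566 = 0.1393 m.
Re = ρVD_h/μ = 1.35·1.42·0.1393/1.94e-05 = 1.377e+04.
ε/D_h = 7.3e-05/0.1393 = 0.000524; Haaland gives 1/√f = -1.8 log₁₀[5.34e-05+0.000501] = 5.861, so f = 0.02911.
ΔP = f(L/D_h)(ρV²/2) = 0.02911·55.8/0.1393·1.361 = 15.87 Pa.

ΔP ≈ 15.9 Pa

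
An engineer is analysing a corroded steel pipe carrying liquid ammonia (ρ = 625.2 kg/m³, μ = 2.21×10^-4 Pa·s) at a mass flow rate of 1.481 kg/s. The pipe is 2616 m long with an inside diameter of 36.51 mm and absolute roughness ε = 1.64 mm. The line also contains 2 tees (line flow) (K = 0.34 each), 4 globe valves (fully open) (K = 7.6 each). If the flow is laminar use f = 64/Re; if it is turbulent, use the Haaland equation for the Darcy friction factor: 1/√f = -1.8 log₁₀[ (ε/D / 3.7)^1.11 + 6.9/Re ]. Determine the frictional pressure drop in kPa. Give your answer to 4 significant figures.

A = πD²/4 = π(0.03651)²/4 = 0.001047 m²; mean velocity V = ṁ/(ρA) = 1.481/(625.2 · 0.001047) = 2.263 m/s.
Reynolds number Re = ρVD/μ = 625.2 · 2.263 · 0.03651 / 0.000221 = 2.337e+05.
Re > 4000 → turbulent. Relative roughness ε/D = 0.00164/0.03651 = 0.0449. Haaland: 1/√f = -1.8 log₁₀[(0.0449/3.7)^1.11 + 6.9/2.337e+05] = -1.8 log₁₀[0.00747 + 2.95e-05] = 3.825, so f = 0.06836.
Total minor-loss coefficient ΣK = 2·0.34 + 4·7.6 = 31.1.
ΔP = [f·L/D + ΣK]·(ρV²/2) = [0.06836·2616/0.03651 + 31.1]·(625.2·2.263²/2) = [4898 + 31.1]·1600 = 7.889e+06 Pa.
ΔP = 7.889e+06 Pa = 7889 kPa.

ΔP ≈ 7889 kPa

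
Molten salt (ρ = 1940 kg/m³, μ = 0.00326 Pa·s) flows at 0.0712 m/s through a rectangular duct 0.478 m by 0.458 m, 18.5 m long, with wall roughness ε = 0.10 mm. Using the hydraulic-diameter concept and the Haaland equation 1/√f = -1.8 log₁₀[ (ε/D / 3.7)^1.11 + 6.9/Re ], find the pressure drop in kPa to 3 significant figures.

ΔP ≈ 0.00509 kPa

Hydraulic diameter D_h = 4A/P = 4·(0.478·0.458)/(2·(0.478+0.458)) = 0.8757/1.872 = 0.4678 m.
Re = ρVD_h/μ = 1940·0.0712·0.4678/0.00326 = 1.982e+04.
ε/D_h = 0.0001/0.4678 = 0.000214; Haaland gives 1/√f = -1.8 log₁₀[1.97e-05+0.000348] = 6.182, so f = 0.02617.
ΔP = f(L/D_h)(ρV²/2) = 0.02617·18.5/0.4678·4.917 = 5.089 Pa.
ΔP = 0.00509 kPa.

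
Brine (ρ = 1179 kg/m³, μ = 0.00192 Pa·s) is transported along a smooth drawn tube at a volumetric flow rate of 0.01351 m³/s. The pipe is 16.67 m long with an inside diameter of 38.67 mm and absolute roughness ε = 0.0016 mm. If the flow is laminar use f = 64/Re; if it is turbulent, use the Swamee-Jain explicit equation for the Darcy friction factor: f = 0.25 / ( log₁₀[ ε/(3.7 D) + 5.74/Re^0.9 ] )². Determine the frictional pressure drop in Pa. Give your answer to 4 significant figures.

Cross-sectional area A = πD²/4 = π(0.03867)²/4 = 0.001174 m²; mean velocity V = Q/A = 0.01351/0.001174 = 11.5 m/s.
Reynolds number Re = ρVD/μ = 1179 · 11.5 · 0.03867 / 0.00192 = 2.732e+05.
Re > 4000 → turbulent. Relative roughness ε/D = 1.6e-06/0.03867 = 4.14e-05. Swamee-Jain: f = 0.25/(log₁₀[4.14e-05/3.7 + 5.74/2.732e+05^0.9])² = 0.25/(log₁₀[1.12e-05 + 7.35e-05])² = 0.25/(-4.072)² = 0.01507.
Darcy-Weisbach: ΔP = f(L/D)(ρV²/2) = 0.01507·(16.67/0.03867)·(1179·11.5²/2) = 0.01507·431.1·7.8e+04 = 5.069e+05 Pa.

ΔP ≈ 506900 Pa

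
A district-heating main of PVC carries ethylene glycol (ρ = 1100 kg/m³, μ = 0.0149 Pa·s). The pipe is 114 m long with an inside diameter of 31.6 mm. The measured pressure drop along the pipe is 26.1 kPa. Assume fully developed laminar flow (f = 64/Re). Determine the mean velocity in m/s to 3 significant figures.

V ≈ 0.479 m/s

For laminar flow, f = 64/Re with Re = ρVD/μ, so Darcy-Weisbach reduces to ΔP = 32μLV/D². Solving for V: V = ΔP·D²/(32μL) = 2.61e+04·(0.0316)²/(32·0.0149·114) = 0.4795 m/s.
Check: Re = ρVD/μ = 1100·0.4795·0.0316/0.0149 = 1119 < 2300, so the laminar assumption holds.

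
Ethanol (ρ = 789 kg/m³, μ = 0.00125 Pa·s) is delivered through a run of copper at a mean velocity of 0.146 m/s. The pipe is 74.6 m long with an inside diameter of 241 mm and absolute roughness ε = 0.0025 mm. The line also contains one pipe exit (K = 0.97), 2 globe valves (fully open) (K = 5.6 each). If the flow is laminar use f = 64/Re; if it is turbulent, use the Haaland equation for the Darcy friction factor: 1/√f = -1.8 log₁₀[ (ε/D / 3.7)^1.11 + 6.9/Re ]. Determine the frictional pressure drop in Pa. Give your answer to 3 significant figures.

Reynolds number Re = ρVD/μ = 789 · 0.146 · 0.241 / 0.00125 = 2.221e+04.
Re > 4000 → turbulent. Relative roughness ε/D = 2.5e-06/0.241 = 1.04e-05. Haaland: 1/√f = -1.8 log₁₀[(1.04e-05/3.7)^1.11 + 6.9/2.221e+04] = -1.8 log₁₀[6.87e-07 + 0.000311] = 6.312, so f = 0.0251.
Total minor-loss coefficient ΣK = 1·0.97 + 2·5.6 = 12.2.
ΔP = [f·L/D + ΣK]·(ρV²/2) = [0.0251·74.6/0.241 + 12.2]·(789·0.146²/2) = [7.769 + 12.2]·8.409 = 167.7 Pa.

ΔP ≈ 168 Pa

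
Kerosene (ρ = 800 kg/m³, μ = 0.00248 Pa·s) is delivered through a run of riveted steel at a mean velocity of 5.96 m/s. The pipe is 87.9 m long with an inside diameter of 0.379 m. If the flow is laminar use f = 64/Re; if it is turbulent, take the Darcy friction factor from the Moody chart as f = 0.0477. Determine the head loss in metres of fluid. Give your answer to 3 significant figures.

Reynolds number Re = ρVD/μ = 800 · 5.96 · 0.379 / 0.00248 = 7.287e+05.
Re > 4000 → turbulent; use the Moody-chart value f = 0.0477.
Darcy-Weisbach: ΔP = f(L/D)(ρV²/2) = 0.0477·(87.9/0.379)·(800·5.96²/2) = 0.0477·231.9·1.421e+04 = 1.572e+05 Pa.
Head loss h_f = ΔP/(ρg) = 1.572e+05/(800·9.81) = 20.0 m.

h_f ≈ 20.0 m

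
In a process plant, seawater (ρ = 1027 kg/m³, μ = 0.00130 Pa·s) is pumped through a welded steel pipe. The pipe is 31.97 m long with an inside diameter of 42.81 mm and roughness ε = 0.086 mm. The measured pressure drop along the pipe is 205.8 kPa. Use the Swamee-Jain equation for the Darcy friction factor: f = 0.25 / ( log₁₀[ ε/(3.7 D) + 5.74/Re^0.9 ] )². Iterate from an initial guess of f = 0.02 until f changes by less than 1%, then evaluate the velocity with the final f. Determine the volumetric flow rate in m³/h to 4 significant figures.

Rearranging Darcy-Weisbach: V = √(2·ΔP·D/(f·L·ρ)). With ε/D = 8.6e-05/0.04281 = 0.00201, iterate starting from f = 0.02:
  f = 0.02 → V = √(2·2.058e+05·0.04281/(0.02·31.97·1027)) = 5.18 m/s; Re = ρVD/μ = 1.752e+05; f → 0.02464
  f = 0.02464 → V = 4.667 m/s; Re = 1.578e+05; f → 0.02475
Converged (Δf/f < 1%). With the final f = 0.02475: V = √(2·2.058e+05·0.04281/(0.02475·31.97·1027)) = 4.657 m/s.
Q = V·A = 4.657·(π/4·0.04281²) = 0.006703 m³/s = 24.13 m³/h.

Q ≈ 24.13 m³/h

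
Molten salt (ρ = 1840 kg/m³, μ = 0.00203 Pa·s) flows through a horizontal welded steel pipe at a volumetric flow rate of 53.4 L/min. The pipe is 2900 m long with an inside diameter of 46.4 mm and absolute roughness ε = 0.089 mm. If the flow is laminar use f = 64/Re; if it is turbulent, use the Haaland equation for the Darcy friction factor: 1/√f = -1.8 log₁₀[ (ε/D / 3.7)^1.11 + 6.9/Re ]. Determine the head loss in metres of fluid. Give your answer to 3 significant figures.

h_f ≈ 25.5 m

Q = 53.4 L/min = 53.4/60000 = 0.00089 m³/s.
Cross-sectional area A = πD²/4 = π(0.0464)²/4 = 0.001691 m²; mean velocity V = Q/A = 0.00089/0.001691 = 0.5263 m/s.
Reynolds number Re = ρVD/μ = 1840 · 0.5263 · 0.0464 / 0.00203 = 2.214e+04.
Re > 4000 → turbulent. Relative roughness ε/D = 8.9e-05/0.0464 = 0.00192. Haaland: 1/√f = -1.8 log₁₀[(0.00192/3.7)^1.11 + 6.9/2.214e+04] = -1.8 log₁₀[0.000226 + 0.000312] = 5.886, so f = 0.02887.
Darcy-Weisbach: ΔP = f(L/D)(ρV²/2) = 0.02887·(2900/0.0464)·(1840·0.5263²/2) = 0.02887·6.25e+04·254.9 = 4.598e+05 Pa.
Head loss h_f = ΔP/(ρg) = 4.598e+05/(1840·9.81) = 25.5 m.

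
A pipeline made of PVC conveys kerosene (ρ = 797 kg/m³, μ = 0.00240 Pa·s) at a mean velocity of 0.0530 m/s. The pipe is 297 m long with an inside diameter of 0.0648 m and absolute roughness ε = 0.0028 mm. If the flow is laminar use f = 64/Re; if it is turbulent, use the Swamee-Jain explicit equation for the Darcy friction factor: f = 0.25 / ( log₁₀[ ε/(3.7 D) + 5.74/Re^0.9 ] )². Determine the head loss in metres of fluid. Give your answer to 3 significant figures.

h_f ≈ 0.0368 m

Reynolds number Re = ρVD/μ = 797 · 0.053 · 0.0648 / 0.0024 = 1141.
Re < 2300 → laminar flow, so f = 64/Re = 64/1141 = 0.05612 (the turbulent correlation is not needed).
Darcy-Weisbach: ΔP = f(L/D)(ρV²/2) = 0.05612·(297/0.0648)·(797·0.053²/2) = 0.05612·4583·1.119 = 287.9 Pa.
Head loss h_f = ΔP/(ρg) = 287.9/(797·9.81) = 0.0368 m.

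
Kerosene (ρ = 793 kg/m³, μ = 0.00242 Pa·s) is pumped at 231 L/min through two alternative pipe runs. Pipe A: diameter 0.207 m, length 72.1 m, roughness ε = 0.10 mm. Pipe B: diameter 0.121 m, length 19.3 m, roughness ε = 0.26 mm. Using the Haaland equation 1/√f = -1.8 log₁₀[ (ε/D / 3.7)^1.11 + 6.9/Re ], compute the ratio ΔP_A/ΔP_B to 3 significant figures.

Pipe A: V = Q/A = 0.00385/0.03365 = 0.1144 m/s; Re = 7760; ε/D = 0.000483; Haaland → f = 0.03367; ΔP_A = f(L/D)(ρV²/2) = 60.85 Pa.
Pipe B: V = Q/A = 0.00385/0.0115 = 0.3348 m/s; Re = 1.328e+04; ε/D = 0.00215; Haaland → f = 0.0319; ΔP_B = f(L/D)(ρV²/2) = 226.2 Pa.
ΔP_A/ΔP_B = 60.85/226.2 = 0.269.

ΔP_A/ΔP_B ≈ 0.269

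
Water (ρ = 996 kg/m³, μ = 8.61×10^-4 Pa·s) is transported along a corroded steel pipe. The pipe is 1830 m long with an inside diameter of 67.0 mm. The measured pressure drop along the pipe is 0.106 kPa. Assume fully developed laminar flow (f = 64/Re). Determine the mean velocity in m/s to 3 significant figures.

For laminar flow, f = 64/Re with Re = ρVD/μ, so Darcy-Weisbach reduces to ΔP = 32μLV/D². Solving for V: V = ΔP·D²/(32μL) = 106·(0.067)²/(32·0.000861·1830) = 0.009437 m/s.
Check: Re = ρVD/μ = 996·0.009437·0.067/0.000861 = 731.4 < 2300, so the laminar assumption holds.

V ≈ 0.00944 m/s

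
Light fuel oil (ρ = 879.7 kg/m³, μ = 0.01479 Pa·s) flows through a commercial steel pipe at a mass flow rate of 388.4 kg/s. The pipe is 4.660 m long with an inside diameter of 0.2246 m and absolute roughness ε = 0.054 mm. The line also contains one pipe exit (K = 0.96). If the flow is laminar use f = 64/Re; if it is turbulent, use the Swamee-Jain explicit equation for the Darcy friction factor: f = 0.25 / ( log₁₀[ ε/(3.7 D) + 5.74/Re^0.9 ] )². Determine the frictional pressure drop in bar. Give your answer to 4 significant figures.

A = πD²/4 = π(0.2246)²/4 = 0.03962 m²; mean velocity V = ṁ/(ρA) = 388.4/(879.7 · 0.03962) = 11.14 m/s.
Reynolds number Re = ρVD/μ = 879.7 · 11.14 · 0.2246 / 0.0148 = 1.489e+05.
Re > 4000 → turbulent. Relative roughness ε/D = 5.4e-05/0.2246 = 0.00024. Swamee-Jain: f = 0.25/(log₁₀[0.00024/3.7 + 5.74/1.489e+05^0.9])² = 0.25/(log₁₀[6.5e-05 + 0.000127])² = 0.25/(-3.717)² = 0.01809.
Total minor-loss coefficient ΣK = 1·0.96 = 0.96.
ΔP = [f·L/D + ΣK]·(ρV²/2) = [0.01809·4.66/0.2246 + 0.96]·(879.7·11.14²/2) = [0.3754 + 0.96]·5.462e+04 = 7.294e+04 Pa.
ΔP = 7.294e+04 Pa = 0.7294 bar.

ΔP ≈ 0.7294 bar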